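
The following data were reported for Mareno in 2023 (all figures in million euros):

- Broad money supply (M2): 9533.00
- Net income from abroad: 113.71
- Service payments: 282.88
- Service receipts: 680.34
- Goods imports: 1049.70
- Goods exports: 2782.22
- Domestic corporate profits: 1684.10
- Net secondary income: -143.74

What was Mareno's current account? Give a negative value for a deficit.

Goods balance = 2782.22 - 1049.70 = 1732.52
Services balance = 680.34 - 282.88 = 397.46
Trade balance (goods + services) = 1732.52 + 397.46 = 2129.98
Net primary income = 113.71
Net secondary income = -143.74
Current account = 2129.98 + 113.71 + (-143.74) = 2099.95

2099.95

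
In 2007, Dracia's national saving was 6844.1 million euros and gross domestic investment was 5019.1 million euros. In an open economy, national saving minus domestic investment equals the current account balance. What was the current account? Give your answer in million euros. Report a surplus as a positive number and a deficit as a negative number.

CA = S - I = 6844.1 - 5019.1 = 1825.0

1825.0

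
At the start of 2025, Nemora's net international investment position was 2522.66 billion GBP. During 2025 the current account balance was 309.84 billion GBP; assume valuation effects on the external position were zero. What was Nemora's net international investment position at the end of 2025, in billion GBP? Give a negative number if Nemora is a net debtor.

2832.50

With no valuation effects, change in NIIP = current account = 309.84
End-of-year NIIP = 2522.66 + 309.84 = 2832.50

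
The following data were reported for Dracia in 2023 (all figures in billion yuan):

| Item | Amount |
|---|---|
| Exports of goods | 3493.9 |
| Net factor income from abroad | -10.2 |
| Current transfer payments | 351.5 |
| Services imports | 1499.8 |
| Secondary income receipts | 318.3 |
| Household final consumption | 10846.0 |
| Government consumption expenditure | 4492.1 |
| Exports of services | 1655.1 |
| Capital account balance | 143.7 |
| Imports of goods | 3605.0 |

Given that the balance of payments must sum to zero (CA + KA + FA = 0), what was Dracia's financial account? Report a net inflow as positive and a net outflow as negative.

Goods balance = 3493.9 - 3605.0 = -111.1
Services balance = 1655.1 - 1499.8 = 155.3
Trade balance (goods + services) = -111.1 + 155.3 = 44.2
Net primary income = -10.2
Net secondary income = 318.3 - 351.5 = -33.2
Current account = 44.2 + (-10.2) + (-33.2) = 0.8
Financial account = -(0.8 + 143.7) = -144.5

-144.5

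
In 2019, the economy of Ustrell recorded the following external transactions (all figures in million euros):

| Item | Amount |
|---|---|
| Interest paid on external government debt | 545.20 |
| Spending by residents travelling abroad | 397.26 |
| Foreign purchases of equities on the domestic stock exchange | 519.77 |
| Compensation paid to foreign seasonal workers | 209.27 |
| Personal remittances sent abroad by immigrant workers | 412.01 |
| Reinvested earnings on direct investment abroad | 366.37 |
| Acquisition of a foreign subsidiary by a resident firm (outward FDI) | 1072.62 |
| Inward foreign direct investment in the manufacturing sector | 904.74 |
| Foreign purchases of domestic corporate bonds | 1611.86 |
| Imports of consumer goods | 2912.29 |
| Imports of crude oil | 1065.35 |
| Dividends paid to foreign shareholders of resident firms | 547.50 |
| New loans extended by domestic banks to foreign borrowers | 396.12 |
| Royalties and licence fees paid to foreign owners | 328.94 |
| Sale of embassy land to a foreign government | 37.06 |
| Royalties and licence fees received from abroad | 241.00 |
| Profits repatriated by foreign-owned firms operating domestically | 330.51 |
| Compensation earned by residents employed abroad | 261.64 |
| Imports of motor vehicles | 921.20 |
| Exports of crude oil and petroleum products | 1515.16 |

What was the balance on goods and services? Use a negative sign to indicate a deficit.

Goods: -1065.35 - 921.20 + 1515.16 - 2912.29 = -3383.68
Services: -328.94 - 397.26 + 241.00 = -485.20
Trade balance = -3383.68 + (-485.20) = -3868.88
(Excluded from the trade balance — primary income: interest paid on external government debt 545.20, compensation paid to foreign seasonal workers 209.27, reinvested earnings on direct investment abroad 366.37, dividends paid to foreign shareholders of resident firms 547.50, profits repatriated by foreign-owned firms operating domestically 330.51, compensation earned by residents employed abroad 261.64; financial account: foreign purchases of equities on the domestic stock exchange 519.77, acquisition of a foreign subsidiary by a resident firm (outward FDI) 1072.62, inward foreign direct investment in the manufacturing sector 904.74, foreign purchases of domestic corporate bonds 1611.86, new loans extended by domestic banks to foreign borrowers 396.12; secondary income: personal remittances sent abroad by immigrant workers 412.01; capital account: sale of embassy land to a foreign government 37.06.)

-3868.88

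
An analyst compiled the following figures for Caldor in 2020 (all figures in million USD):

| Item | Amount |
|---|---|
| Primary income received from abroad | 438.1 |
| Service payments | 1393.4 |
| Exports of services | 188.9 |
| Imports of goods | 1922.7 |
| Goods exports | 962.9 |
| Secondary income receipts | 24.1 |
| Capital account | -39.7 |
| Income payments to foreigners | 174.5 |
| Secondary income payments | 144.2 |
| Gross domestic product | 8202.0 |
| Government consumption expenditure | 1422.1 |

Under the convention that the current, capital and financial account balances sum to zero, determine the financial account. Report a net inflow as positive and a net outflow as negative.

Goods balance = 962.9 - 1922.7 = -959.8
Services balance = 188.9 - 1393.4 = -1204.5
Trade balance (goods + services) = -959.8 + (-1204.5) = -2164.3
Net primary income = 438.1 - 174.5 = 263.6
Net secondary income = 24.1 - 144.2 = -120.1
Current account = -2164.3 + 263.6 + (-120.1) = -2020.8
Financial account = -(-2020.8 + (-39.7)) = 2060.5

2060.5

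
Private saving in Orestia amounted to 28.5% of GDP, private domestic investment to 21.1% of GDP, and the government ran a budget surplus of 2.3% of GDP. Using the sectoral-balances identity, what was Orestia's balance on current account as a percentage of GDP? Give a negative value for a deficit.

9.7

By the sectoral-balances identity, CA = (S_private - I) + (T - G).
Private balance = 28.5 - 21.1 = 7.4
Government balance (T - G) = 2.3
CA = 7.4 + 2.3 = 9.7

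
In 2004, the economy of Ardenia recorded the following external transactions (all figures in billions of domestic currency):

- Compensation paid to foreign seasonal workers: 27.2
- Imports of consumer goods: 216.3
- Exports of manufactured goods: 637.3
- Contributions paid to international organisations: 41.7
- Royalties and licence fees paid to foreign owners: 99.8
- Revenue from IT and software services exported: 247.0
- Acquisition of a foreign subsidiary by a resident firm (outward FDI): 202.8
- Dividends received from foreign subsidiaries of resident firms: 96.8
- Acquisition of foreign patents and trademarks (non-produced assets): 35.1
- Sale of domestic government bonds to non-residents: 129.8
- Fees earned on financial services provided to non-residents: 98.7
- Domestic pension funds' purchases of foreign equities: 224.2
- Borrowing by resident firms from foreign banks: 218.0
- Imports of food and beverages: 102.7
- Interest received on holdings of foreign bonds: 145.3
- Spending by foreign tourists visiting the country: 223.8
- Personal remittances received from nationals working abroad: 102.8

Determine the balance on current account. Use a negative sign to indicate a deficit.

Goods: -216.3 + 637.3 - 102.7 = 318.3
Services: 223.8 + 98.7 - 99.8 + 247.0 = 469.7
Primary income: 145.3 - 27.2 + 96.8 = 214.9
Secondary income: -41.7 + 102.8 = 61.1
Current account = 318.3 + 469.7 + 214.9 + 61.1 = 1064.0
(Excluded from the current account — financial account: acquisition of a foreign subsidiary by a resident firm (outward FDI) 202.8, sale of domestic government bonds to non-residents 129.8, domestic pension funds' purchases of foreign equities 224.2, borrowing by resident firms from foreign banks 218.0; capital account: acquisition of foreign patents and trademarks (non-produced assets) 35.1.)

1064.0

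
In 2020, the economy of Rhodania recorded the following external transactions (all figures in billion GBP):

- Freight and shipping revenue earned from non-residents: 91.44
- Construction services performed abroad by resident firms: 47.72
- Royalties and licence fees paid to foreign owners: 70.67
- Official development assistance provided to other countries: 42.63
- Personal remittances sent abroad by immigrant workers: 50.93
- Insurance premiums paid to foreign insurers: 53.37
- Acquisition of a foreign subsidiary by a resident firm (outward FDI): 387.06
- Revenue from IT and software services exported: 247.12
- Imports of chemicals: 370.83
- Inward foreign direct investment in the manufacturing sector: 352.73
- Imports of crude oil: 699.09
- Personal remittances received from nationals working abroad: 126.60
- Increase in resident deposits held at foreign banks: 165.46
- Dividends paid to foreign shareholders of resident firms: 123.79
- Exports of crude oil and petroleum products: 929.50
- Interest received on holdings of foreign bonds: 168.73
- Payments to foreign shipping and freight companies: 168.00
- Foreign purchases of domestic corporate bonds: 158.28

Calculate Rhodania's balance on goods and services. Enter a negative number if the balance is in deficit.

Goods: 929.50 - 699.09 - 370.83 = -140.42
Services: -53.37 + 47.72 + 247.12 - 168.00 + 91.44 - 70.67 = 94.24
Trade balance = -140.42 + 94.24 = -46.18
(Excluded from the trade balance — secondary income: official development assistance provided to other countries 42.63, personal remittances sent abroad by immigrant workers 50.93, personal remittances received from nationals working abroad 126.60; financial account: acquisition of a foreign subsidiary by a resident firm (outward FDI) 387.06, inward foreign direct investment in the manufacturing sector 352.73, increase in resident deposits held at foreign banks 165.46, foreign purchases of domestic corporate bonds 158.28; primary income: dividends paid to foreign shareholders of resident firms 123.79, interest received on holdings of foreign bonds 168.73.)

-46.18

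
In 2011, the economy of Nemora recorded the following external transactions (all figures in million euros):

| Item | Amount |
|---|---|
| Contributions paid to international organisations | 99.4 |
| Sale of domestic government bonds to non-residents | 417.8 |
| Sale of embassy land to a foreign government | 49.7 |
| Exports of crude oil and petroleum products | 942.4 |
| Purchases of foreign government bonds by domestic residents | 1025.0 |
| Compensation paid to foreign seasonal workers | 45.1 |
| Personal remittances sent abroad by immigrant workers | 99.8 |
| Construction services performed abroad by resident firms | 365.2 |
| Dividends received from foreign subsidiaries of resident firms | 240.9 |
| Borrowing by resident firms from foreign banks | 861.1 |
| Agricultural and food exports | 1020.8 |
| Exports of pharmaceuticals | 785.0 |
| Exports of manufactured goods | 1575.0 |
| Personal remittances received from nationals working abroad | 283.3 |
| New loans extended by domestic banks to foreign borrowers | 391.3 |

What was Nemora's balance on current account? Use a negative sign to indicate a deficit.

4968.3

Goods: 1575.0 + 942.4 + 785.0 + 1020.8 = 4323.2
Services: 365.2
Primary income: -45.1 + 240.9 = 195.8
Secondary income: -99.8 - 99.4 + 283.3 = 84.1
Current account = 4323.2 + 365.2 + 195.8 + 84.1 = 4968.3
(Excluded from the current account — financial account: sale of domestic government bonds to non-residents 417.8, purchases of foreign government bonds by domestic residents 1025.0, borrowing by resident firms from foreign banks 861.1, new loans extended by domestic banks to foreign borrowers 391.3; capital account: sale of embassy land to a foreign government 49.7.)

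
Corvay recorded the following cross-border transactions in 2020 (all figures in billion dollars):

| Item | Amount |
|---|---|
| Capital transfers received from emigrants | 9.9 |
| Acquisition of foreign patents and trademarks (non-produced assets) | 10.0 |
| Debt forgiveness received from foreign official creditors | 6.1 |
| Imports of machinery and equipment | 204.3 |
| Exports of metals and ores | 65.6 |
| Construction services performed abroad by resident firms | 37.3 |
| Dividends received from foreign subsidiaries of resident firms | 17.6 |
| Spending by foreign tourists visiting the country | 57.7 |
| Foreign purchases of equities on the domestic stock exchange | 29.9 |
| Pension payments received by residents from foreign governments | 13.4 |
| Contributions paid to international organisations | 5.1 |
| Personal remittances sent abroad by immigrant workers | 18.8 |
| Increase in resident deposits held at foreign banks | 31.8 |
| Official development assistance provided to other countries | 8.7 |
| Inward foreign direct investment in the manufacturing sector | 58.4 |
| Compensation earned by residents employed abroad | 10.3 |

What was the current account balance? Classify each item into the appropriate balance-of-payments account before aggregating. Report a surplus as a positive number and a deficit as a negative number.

Goods: 65.6 - 204.3 = -138.7
Services: 57.7 + 37.3 = 95.0
Primary income: 17.6 + 10.3 = 27.9
Secondary income: -5.1 - 18.8 - 8.7 + 13.4 = -19.2
Current account = (-138.7) + 95.0 + 27.9 + (-19.2) = -35.0
(Excluded from the current account — capital account: capital transfers received from emigrants 9.9, acquisition of foreign patents and trademarks (non-produced assets) 10.0, debt forgiveness received from foreign official creditors 6.1; financial account: foreign purchases of equities on the domestic stock exchange 29.9, increase in resident deposits held at foreign banks 31.8, inward foreign direct investment in the manufacturing sector 58.4.)

-35.0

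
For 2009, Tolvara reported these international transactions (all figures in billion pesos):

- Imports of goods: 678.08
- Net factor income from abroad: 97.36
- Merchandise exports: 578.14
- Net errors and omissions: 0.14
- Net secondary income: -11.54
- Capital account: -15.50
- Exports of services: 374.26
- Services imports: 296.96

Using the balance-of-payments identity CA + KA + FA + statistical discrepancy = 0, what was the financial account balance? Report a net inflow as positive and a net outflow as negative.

-47.82

Goods balance = 578.14 - 678.08 = -99.94
Services balance = 374.26 - 296.96 = 77.30
Trade balance (goods + services) = -99.94 + 77.30 = -22.64
Net primary income = 97.36
Net secondary income = -11.54
Current account = -22.64 + 97.36 + (-11.54) = 63.18
Financial account = -(63.18 + (-15.50) + 0.14) = -47.82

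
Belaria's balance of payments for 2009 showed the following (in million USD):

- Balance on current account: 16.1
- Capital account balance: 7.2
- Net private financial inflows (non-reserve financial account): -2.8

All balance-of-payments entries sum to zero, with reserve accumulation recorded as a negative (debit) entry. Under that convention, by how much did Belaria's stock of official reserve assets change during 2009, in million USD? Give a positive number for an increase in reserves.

Official reserve transactions balance = -(16.1 + 7.2 + (-2.8)) = -20.5
An accumulation of reserves is recorded as a debit (negative entry), so the change in the stock of reserves is the negative of that balance.
Change in official reserves = -(-20.5) = 20.5

20.5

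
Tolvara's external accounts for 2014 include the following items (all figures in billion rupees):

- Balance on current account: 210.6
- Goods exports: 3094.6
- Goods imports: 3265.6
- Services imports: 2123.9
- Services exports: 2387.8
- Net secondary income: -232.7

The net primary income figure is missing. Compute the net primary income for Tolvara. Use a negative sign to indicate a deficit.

Current account = goods balance + services balance + net primary income + net secondary income
Sum of the known components = -139.8
Net primary income = CA - (known components) = 210.6 - (-139.8) = 350.4

350.4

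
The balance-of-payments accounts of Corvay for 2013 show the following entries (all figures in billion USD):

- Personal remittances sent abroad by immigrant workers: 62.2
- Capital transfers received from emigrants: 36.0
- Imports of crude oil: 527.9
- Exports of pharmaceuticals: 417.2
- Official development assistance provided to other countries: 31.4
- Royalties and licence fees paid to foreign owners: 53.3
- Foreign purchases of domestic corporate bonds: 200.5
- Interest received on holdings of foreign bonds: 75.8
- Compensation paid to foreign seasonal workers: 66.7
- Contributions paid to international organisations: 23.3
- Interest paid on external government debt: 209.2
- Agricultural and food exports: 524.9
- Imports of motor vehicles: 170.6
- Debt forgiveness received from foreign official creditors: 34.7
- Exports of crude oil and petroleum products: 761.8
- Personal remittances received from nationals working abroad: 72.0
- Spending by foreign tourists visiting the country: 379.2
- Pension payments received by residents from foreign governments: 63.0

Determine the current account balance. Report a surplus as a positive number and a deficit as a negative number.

Goods: 761.8 + 417.2 - 170.6 + 524.9 - 527.9 = 1005.4
Services: -53.3 + 379.2 = 325.9
Primary income: -209.2 - 66.7 + 75.8 = -200.1
Secondary income: -62.2 - 31.4 + 72.0 + 63.0 - 23.3 = 18.1
Current account = 1005.4 + 325.9 + (-200.1) + 18.1 = 1149.3
(Excluded from the current account — capital account: capital transfers received from emigrants 36.0, debt forgiveness received from foreign official creditors 34.7; financial account: foreign purchases of domestic corporate bonds 200.5.)

1149.3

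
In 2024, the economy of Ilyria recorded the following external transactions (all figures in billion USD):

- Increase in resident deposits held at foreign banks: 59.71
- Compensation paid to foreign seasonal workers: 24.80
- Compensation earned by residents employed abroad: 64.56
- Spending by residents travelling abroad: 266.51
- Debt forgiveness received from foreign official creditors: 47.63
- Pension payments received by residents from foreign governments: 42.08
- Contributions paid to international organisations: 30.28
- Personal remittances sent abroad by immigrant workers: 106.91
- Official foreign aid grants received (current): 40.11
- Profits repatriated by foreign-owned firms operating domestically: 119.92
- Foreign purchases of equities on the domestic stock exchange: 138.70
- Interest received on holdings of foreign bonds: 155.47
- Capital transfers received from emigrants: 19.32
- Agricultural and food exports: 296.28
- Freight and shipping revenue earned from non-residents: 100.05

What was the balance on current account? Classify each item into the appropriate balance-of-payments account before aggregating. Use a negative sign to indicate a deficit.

Goods: 296.28
Services: -266.51 + 100.05 = -166.46
Primary income: -119.92 + 155.47 - 24.80 + 64.56 = 75.31
Secondary income: -106.91 + 40.11 + 42.08 - 30.28 = -55.00
Current account = 296.28 + (-166.46) + 75.31 + (-55.00) = 150.13
(Excluded from the current account — financial account: increase in resident deposits held at foreign banks 59.71, foreign purchases of equities on the domestic stock exchange 138.70; capital account: debt forgiveness received from foreign official creditors 47.63, capital transfers received from emigrants 19.32.)

150.13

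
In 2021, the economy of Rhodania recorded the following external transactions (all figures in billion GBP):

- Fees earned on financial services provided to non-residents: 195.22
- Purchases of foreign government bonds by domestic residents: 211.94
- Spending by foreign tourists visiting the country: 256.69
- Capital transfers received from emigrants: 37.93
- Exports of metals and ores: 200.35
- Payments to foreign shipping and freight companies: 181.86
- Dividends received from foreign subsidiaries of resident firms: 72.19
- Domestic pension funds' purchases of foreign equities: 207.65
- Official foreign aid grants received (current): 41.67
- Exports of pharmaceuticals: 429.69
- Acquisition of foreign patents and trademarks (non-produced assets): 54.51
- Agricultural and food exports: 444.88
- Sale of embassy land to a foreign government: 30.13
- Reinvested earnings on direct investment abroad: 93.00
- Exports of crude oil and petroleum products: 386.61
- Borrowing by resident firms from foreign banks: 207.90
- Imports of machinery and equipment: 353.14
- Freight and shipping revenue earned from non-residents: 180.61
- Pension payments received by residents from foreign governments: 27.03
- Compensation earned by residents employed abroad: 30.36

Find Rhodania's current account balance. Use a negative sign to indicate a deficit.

Goods: 386.61 - 353.14 + 429.69 + 444.88 + 200.35 = 1108.39
Services: 256.69 + 195.22 + 180.61 - 181.86 = 450.66
Primary income: 93.00 + 72.19 + 30.36 = 195.55
Secondary income: 41.67 + 27.03 = 68.70
Current account = 1108.39 + 450.66 + 195.55 + 68.70 = 1823.30
(Excluded from the current account — financial account: purchases of foreign government bonds by domestic residents 211.94, domestic pension funds' purchases of foreign equities 207.65, borrowing by resident firms from foreign banks 207.90; capital account: capital transfers received from emigrants 37.93, acquisition of foreign patents and trademarks (non-produced assets) 54.51, sale of embassy land to a foreign government 30.13.)

1823.30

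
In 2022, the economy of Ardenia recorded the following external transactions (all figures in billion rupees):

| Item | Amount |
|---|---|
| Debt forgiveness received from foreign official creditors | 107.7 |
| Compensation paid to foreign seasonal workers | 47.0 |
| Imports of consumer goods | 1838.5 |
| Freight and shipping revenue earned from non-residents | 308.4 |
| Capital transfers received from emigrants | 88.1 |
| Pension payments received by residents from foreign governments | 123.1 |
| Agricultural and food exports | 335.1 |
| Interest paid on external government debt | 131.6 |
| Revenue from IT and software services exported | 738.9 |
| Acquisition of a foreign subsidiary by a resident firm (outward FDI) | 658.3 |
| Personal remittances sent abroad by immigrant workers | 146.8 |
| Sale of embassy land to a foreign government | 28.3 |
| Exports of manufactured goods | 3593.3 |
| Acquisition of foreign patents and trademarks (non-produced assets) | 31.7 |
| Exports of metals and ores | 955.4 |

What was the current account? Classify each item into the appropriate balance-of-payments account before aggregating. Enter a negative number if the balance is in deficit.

3890.3

Goods: 335.1 + 955.4 + 3593.3 - 1838.5 = 3045.3
Services: 308.4 + 738.9 = 1047.3
Primary income: -47.0 - 131.6 = -178.6
Secondary income: 123.1 - 146.8 = -23.7
Current account = 3045.3 + 1047.3 + (-178.6) + (-23.7) = 3890.3
(Excluded from the current account — capital account: debt forgiveness received from foreign official creditors 107.7, capital transfers received from emigrants 88.1, sale of embassy land to a foreign government 28.3, acquisition of foreign patents and trademarks (non-produced assets) 31.7; financial account: acquisition of a foreign subsidiary by a resident firm (outward FDI) 658.3.)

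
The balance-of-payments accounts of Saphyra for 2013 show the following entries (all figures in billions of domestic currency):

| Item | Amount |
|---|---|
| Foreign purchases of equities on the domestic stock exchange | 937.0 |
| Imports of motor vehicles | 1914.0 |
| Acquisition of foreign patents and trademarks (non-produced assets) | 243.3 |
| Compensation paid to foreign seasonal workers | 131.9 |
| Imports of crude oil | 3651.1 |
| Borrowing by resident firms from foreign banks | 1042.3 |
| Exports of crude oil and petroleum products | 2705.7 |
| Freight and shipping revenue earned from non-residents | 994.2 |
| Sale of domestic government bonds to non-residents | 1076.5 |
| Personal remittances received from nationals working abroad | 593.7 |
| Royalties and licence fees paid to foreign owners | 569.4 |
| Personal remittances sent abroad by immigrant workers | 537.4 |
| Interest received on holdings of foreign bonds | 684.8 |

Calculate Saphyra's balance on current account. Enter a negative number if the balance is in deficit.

Goods: -3651.1 + 2705.7 - 1914.0 = -2859.4
Services: -569.4 + 994.2 = 424.8
Primary income: 684.8 - 131.9 = 552.9
Secondary income: -537.4 + 593.7 = 56.3
Current account = (-2859.4) + 424.8 + 552.9 + 56.3 = -1825.4
(Excluded from the current account — financial account: foreign purchases of equities on the domestic stock exchange 937.0, borrowing by resident firms from foreign banks 1042.3, sale of domestic government bonds to non-residents 1076.5; capital account: acquisition of foreign patents and trademarks (non-produced assets) 243.3.)

-1825.4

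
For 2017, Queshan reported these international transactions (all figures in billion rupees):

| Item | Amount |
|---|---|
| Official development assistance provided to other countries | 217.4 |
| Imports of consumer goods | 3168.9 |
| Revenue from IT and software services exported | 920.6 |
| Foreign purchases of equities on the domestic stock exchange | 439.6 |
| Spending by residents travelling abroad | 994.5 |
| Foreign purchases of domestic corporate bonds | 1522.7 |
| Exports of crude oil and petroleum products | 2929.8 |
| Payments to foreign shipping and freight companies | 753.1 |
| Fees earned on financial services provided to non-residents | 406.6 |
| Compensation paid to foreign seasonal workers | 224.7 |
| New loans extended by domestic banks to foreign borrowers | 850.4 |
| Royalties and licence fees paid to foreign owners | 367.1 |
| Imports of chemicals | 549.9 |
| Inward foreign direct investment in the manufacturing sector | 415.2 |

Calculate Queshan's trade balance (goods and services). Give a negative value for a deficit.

-1576.5

Goods: 2929.8 - 3168.9 - 549.9 = -789.0
Services: 406.6 - 367.1 - 994.5 + 920.6 - 753.1 = -787.5
Trade balance = -789.0 + (-787.5) = -1576.5
(Excluded from the trade balance — secondary income: official development assistance provided to other countries 217.4; financial account: foreign purchases of equities on the domestic stock exchange 439.6, foreign purchases of domestic corporate bonds 1522.7, new loans extended by domestic banks to foreign borrowers 850.4, inward foreign direct investment in the manufacturing sector 415.2; primary income: compensation paid to foreign seasonal workers 224.7.)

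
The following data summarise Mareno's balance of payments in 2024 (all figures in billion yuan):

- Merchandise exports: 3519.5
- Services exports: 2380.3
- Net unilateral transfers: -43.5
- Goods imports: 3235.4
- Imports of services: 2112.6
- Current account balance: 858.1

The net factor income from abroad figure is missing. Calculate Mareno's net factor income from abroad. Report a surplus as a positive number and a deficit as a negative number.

Current account = goods balance + services balance + net primary income + net secondary income
Sum of the known components = 508.3
Net factor income from abroad = CA - (known components) = 858.1 - 508.3 = 349.8

349.8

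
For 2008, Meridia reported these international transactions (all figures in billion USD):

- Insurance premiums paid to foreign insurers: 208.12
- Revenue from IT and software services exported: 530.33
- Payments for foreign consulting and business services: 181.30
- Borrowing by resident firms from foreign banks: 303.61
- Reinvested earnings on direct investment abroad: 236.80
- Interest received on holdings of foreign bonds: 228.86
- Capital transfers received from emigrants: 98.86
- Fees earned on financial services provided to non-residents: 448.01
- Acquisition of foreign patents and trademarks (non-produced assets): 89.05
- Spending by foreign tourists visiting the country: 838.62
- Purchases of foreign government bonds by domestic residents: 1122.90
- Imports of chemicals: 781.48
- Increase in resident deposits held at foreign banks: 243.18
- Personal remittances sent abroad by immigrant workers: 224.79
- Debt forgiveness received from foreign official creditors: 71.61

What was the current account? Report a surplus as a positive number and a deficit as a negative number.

Goods: -781.48
Services: 530.33 - 181.30 + 448.01 - 208.12 + 838.62 = 1427.54
Primary income: 236.80 + 228.86 = 465.66
Secondary income: -224.79
Current account = (-781.48) + 1427.54 + 465.66 + (-224.79) = 886.93
(Excluded from the current account — financial account: borrowing by resident firms from foreign banks 303.61, purchases of foreign government bonds by domestic residents 1122.90, increase in resident deposits held at foreign banks 243.18; capital account: capital transfers received from emigrants 98.86, acquisition of foreign patents and trademarks (non-produced assets) 89.05, debt forgiveness received from foreign official creditors 71.61.)

886.93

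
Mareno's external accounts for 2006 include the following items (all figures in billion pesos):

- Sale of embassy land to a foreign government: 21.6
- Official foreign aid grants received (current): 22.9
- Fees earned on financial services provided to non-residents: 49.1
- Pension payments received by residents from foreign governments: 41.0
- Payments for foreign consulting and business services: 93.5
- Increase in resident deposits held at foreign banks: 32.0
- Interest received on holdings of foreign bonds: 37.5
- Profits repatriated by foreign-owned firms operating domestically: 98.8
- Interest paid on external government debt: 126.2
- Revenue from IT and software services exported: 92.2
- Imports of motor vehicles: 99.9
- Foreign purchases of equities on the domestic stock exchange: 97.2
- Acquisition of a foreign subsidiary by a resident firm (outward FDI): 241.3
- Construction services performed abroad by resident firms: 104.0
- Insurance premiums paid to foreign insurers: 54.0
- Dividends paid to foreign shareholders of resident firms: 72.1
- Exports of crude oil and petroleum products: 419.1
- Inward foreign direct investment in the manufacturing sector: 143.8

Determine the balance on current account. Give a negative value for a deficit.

Goods: -99.9 + 419.1 = 319.2
Services: -93.5 + 92.2 + 104.0 - 54.0 + 49.1 = 97.8
Primary income: -72.1 - 126.2 + 37.5 - 98.8 = -259.6
Secondary income: 22.9 + 41.0 = 63.9
Current account = 319.2 + 97.8 + (-259.6) + 63.9 = 221.3
(Excluded from the current account — capital account: sale of embassy land to a foreign government 21.6; financial account: increase in resident deposits held at foreign banks 32.0, foreign purchases of equities on the domestic stock exchange 97.2, acquisition of a foreign subsidiary by a resident firm (outward FDI) 241.3, inward foreign direct investment in the manufacturing sector 143.8.)

221.3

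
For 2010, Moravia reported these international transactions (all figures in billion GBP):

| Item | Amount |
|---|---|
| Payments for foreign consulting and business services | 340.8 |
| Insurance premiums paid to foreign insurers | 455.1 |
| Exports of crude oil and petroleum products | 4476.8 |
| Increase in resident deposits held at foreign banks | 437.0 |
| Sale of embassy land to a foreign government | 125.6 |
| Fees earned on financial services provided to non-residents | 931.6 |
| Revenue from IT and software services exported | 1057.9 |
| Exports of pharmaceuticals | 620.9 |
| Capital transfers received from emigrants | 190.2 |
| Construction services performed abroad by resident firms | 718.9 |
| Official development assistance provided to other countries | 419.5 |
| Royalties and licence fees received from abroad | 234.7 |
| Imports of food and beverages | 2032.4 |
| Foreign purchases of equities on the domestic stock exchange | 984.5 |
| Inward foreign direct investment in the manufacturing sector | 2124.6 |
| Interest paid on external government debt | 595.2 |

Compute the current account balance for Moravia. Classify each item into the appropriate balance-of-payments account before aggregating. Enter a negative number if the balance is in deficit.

Goods: -2032.4 + 620.9 + 4476.8 = 3065.3
Services: -455.1 + 234.7 + 718.9 - 340.8 + 931.6 + 1057.9 = 2147.2
Primary income: -595.2
Secondary income: -419.5
Current account = 3065.3 + 2147.2 + (-595.2) + (-419.5) = 4197.8
(Excluded from the current account — financial account: increase in resident deposits held at foreign banks 437.0, foreign purchases of equities on the domestic stock exchange 984.5, inward foreign direct investment in the manufacturing sector 2124.6; capital account: sale of embassy land to a foreign government 125.6, capital transfers received from emigrants 190.2.)

4197.8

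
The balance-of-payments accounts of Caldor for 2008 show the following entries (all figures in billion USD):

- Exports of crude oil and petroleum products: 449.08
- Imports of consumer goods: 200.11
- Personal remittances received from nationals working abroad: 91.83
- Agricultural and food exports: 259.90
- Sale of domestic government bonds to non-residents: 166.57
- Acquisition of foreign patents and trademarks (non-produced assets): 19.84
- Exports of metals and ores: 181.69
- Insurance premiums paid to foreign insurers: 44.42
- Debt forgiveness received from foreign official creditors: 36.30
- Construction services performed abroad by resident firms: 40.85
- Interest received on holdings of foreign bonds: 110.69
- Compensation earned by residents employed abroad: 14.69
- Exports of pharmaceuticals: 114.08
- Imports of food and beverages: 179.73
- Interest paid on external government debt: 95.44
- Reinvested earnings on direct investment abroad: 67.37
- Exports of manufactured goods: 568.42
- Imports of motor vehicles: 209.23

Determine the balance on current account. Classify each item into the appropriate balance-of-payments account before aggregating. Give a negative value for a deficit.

1169.67

Goods: 114.08 + 449.08 + 181.69 - 200.11 + 259.90 - 179.73 + 568.42 - 209.23 = 984.10
Services: -44.42 + 40.85 = -3.57
Primary income: 110.69 - 95.44 + 14.69 + 67.37 = 97.31
Secondary income: 91.83
Current account = 984.10 + (-3.57) + 97.31 + 91.83 = 1169.67
(Excluded from the current account — financial account: sale of domestic government bonds to non-residents 166.57; capital account: acquisition of foreign patents and trademarks (non-produced assets) 19.84, debt forgiveness received from foreign official creditors 36.30.)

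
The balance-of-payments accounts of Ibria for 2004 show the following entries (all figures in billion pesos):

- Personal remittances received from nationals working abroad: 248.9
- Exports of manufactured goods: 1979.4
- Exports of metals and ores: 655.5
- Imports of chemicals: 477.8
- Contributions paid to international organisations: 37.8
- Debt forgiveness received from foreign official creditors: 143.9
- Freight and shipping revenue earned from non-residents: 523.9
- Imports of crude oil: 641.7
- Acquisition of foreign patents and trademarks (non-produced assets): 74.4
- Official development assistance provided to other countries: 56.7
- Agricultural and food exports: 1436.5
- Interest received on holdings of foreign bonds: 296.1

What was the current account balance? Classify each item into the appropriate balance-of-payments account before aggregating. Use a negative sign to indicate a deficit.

3926.3

Goods: 1979.4 + 1436.5 + 655.5 - 641.7 - 477.8 = 2951.9
Services: 523.9
Primary income: 296.1
Secondary income: 248.9 - 37.8 - 56.7 = 154.4
Current account = 2951.9 + 523.9 + 296.1 + 154.4 = 3926.3
(Excluded from the current account — capital account: debt forgiveness received from foreign official creditors 143.9, acquisition of foreign patents and trademarks (non-produced assets) 74.4.)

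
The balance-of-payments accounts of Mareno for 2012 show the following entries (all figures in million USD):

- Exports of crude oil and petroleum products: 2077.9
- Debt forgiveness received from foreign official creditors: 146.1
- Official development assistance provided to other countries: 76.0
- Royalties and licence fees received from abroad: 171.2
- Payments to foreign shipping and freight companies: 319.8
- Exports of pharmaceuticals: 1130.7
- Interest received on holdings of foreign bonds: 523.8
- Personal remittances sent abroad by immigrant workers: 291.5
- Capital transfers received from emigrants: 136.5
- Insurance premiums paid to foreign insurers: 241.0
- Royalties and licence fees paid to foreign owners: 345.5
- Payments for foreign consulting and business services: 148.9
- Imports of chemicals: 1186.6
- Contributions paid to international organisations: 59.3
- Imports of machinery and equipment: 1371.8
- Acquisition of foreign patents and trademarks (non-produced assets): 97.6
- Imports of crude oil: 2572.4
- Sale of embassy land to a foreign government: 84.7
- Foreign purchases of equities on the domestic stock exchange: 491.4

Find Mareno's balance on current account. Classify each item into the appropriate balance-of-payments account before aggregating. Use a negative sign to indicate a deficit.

Goods: 1130.7 - 1371.8 + 2077.9 - 2572.4 - 1186.6 = -1922.2
Services: -241.0 - 148.9 - 319.8 + 171.2 - 345.5 = -884.0
Primary income: 523.8
Secondary income: -291.5 - 76.0 - 59.3 = -426.8
Current account = (-1922.2) + (-884.0) + 523.8 + (-426.8) = -2709.2
(Excluded from the current account — capital account: debt forgiveness received from foreign official creditors 146.1, capital transfers received from emigrants 136.5, acquisition of foreign patents and trademarks (non-produced assets) 97.6, sale of embassy land to a foreign government 84.7; financial account: foreign purchases of equities on the domestic stock exchange 491.4.)

-2709.2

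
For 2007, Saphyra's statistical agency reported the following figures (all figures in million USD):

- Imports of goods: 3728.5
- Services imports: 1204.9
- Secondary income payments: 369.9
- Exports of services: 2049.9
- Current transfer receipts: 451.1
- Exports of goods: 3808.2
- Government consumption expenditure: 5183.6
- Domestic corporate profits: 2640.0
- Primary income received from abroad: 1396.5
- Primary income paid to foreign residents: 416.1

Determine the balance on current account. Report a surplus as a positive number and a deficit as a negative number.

Goods balance = 3808.2 - 3728.5 = 79.7
Services balance = 2049.9 - 1204.9 = 845.0
Trade balance (goods + services) = 79.7 + 845.0 = 924.7
Net primary income = 1396.5 - 416.1 = 980.4
Net secondary income = 451.1 - 369.9 = 81.2
Current account = 924.7 + 980.4 + 81.2 = 1986.3

1986.3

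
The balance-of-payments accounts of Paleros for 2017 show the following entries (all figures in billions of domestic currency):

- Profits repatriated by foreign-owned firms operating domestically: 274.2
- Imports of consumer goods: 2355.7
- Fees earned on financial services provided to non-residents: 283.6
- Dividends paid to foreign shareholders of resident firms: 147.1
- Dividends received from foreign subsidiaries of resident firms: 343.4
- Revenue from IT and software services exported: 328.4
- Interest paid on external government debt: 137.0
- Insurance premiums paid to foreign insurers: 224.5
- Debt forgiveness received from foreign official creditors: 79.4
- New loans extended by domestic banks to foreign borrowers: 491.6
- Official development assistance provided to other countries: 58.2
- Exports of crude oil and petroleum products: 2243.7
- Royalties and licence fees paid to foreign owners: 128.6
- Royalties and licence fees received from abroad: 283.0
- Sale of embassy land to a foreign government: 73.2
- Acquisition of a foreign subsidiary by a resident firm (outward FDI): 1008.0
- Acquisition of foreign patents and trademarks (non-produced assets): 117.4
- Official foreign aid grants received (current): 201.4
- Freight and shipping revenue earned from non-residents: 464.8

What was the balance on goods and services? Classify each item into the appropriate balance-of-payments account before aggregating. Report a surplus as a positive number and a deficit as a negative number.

Goods: -2355.7 + 2243.7 = -112.0
Services: -128.6 - 224.5 + 328.4 + 283.6 + 283.0 + 464.8 = 1006.7
Trade balance = -112.0 + 1006.7 = 894.7
(Excluded from the trade balance — primary income: profits repatriated by foreign-owned firms operating domestically 274.2, dividends paid to foreign shareholders of resident firms 147.1, dividends received from foreign subsidiaries of resident firms 343.4, interest paid on external government debt 137.0; capital account: debt forgiveness received from foreign official creditors 79.4, sale of embassy land to a foreign government 73.2, acquisition of foreign patents and trademarks (non-produced assets) 117.4; financial account: new loans extended by domestic banks to foreign borrowers 491.6, acquisition of a foreign subsidiary by a resident firm (outward FDI) 1008.0; secondary income: official development assistance provided to other countries 58.2, official foreign aid grants received (current) 201.4.)

894.7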